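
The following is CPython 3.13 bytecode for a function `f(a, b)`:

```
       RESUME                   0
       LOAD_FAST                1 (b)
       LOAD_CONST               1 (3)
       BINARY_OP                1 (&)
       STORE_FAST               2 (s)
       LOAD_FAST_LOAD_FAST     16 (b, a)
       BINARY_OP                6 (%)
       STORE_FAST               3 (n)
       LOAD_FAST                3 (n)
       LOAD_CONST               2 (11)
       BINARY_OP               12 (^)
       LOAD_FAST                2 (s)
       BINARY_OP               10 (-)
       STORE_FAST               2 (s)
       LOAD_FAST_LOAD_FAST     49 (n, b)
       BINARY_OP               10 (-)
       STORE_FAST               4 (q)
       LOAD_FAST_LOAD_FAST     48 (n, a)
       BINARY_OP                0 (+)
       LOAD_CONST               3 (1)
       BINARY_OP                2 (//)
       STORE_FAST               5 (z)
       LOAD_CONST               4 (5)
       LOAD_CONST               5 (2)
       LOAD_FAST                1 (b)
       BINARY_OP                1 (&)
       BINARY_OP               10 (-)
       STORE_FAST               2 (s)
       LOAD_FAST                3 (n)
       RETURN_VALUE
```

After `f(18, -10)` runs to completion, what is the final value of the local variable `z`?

26

LOAD_FAST b → push -10. Stack: [-10]
LOAD_CONST → push 3. Stack: [-10, 3]
BINARY_OP & → -10 & 3 = 2. Stack: [2]
STORE_FAST s → s=2. Stack: []
LOAD_FAST_LOAD_FAST b,a → push -10,18. Stack: [-10, 18]
BINARY_OP % → -10 % 18 = 8. Stack: [8]
STORE_FAST n → n=8. Stack: []
LOAD_FAST n → push 8. Stack: [8]
LOAD_CONST → push 11. Stack: [8, 11]
BINARY_OP ^ → 8 ^ 11 = 3. Stack: [3]
LOAD_FAST s → push 2. Stack: [3, 2]
BINARY_OP - → 3 - 2 = 1. Stack: [1]
STORE_FAST s → s=1. Stack: []
LOAD_FAST_LOAD_FAST n,b → push 8,-10. Stack: [8, -10]
BINARY_OP - → 8 - -10 = 18. Stack: [18]
STORE_FAST q → q=18. Stack: []
LOAD_FAST_LOAD_FAST n,a → push 8,18. Stack: [8, 18]
BINARY_OP + → 8 + 18 = 26. Stack: [26]
LOAD_CONST → push 1. Stack: [26, 1]
BINARY_OP // → 26 // 1 = 26. Stack: [26]
STORE_FAST z → z=26. Stack: []
LOAD_CONST → push 5. Stack: [5]
LOAD_CONST → push 2. Stack: [5, 2]
LOAD_FAST b → push -10. Stack: [5, 2, -10]
BINARY_OP & → 2 & -10 = 2. Stack: [5, 2]
BINARY_OP - → 5 - 2 = 3. Stack: [3]
STORE_FAST s → s=3. Stack: []
LOAD_FAST n → push 8. Stack: [8]
RETURN_VALUE → return 8.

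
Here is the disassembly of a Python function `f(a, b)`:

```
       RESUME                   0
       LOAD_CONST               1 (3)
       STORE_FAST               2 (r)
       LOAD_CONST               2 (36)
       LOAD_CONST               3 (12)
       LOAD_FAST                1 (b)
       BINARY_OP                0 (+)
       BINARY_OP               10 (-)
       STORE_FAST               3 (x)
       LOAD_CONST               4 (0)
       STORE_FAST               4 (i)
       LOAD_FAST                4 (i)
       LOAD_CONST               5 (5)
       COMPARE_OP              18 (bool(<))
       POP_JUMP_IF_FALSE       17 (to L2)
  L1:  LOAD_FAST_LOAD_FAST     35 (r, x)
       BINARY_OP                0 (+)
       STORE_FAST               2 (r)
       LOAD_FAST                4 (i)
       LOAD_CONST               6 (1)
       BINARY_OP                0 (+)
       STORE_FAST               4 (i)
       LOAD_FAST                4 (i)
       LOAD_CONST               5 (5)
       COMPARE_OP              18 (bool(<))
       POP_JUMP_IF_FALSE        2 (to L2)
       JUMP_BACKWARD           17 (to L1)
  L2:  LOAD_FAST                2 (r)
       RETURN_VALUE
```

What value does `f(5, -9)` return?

168

LOAD_CONST → push 3
STORE_FAST r → r=3
LOAD_CONST → push 36
LOAD_CONST → push 12
LOAD_FAST b → push -9
BINARY_OP + → 12 + -9 = 3
BINARY_OP - → 36 - 3 = 33
STORE_FAST x → x=33
LOAD_CONST → push 0
STORE_FAST i → i=0
LOAD_FAST i → push 0
LOAD_CONST → push 5
COMPARE_OP bool(<) → 0 vs 5 = True
POP_JUMP_IF_FALSE → pop True; no jump
LOAD_FAST_LOAD_FAST r,x → push 3,33
BINARY_OP + → 3 + 33 = 36
STORE_FAST r → r=36
LOAD_FAST i → push 0
LOAD_CONST → push 1
BINARY_OP + → 0 + 1 = 1
STORE_FAST i → i=1
LOAD_FAST i → push 1
LOAD_CONST → push 5
COMPARE_OP bool(<) → 1 vs 5 = True
POP_JUMP_IF_FALSE → pop True; no jump
LOAD_FAST_LOAD_FAST r,x → push 36,33
BINARY_OP + → 36 + 33 = 69
STORE_FAST r → r=69
LOAD_FAST i → push 1
LOAD_CONST → push 1
BINARY_OP + → 1 + 1 = 2
STORE_FAST i → i=2
LOAD_FAST i → push 2
LOAD_CONST → push 5
COMPARE_OP bool(<) → 2 vs 5 = True
POP_JUMP_IF_FALSE → pop True; no jump
LOAD_FAST_LOAD_FAST r,x → push 69,33
BINARY_OP + → 69 + 33 = 102
STORE_FAST r → r=102
LOAD_FAST i → push 2
LOAD_CONST → push 1
BINARY_OP + → 2 + 1 = 3
STORE_FAST i → i=3
LOAD_FAST i → push 3
LOAD_CONST → push 5
COMPARE_OP bool(<) → 3 vs 5 = True
POP_JUMP_IF_FALSE → pop True; no jump
LOAD_FAST_LOAD_FAST r,x → push 102,33
BINARY_OP + → 102 + 33 = 135
STORE_FAST r → r=135
LOAD_FAST i → push 3
LOAD_CONST → push 1
BINARY_OP + → 3 + 1 = 4
STORE_FAST i → i=4
LOAD_FAST i → push 4
LOAD_CONST → push 5
COMPARE_OP bool(<) → 4 vs 5 = True
POP_JUMP_IF_FALSE → pop True; no jump
LOAD_FAST_LOAD_FAST r,x → push 135,33
BINARY_OP + → 135 + 33 = 168
STORE_FAST r → r=168
LOAD_FAST i → push 4
LOAD_CONST → push 1
BINARY_OP + → 4 + 1 = 5
STORE_FAST i → i=5
LOAD_FAST i → push 5
LOAD_CONST → push 5
COMPARE_OP bool(<) → 5 vs 5 = False
POP_JUMP_IF_FALSE → pop False; jump
LOAD_FAST r → push 168
RETURN_VALUE → return 168.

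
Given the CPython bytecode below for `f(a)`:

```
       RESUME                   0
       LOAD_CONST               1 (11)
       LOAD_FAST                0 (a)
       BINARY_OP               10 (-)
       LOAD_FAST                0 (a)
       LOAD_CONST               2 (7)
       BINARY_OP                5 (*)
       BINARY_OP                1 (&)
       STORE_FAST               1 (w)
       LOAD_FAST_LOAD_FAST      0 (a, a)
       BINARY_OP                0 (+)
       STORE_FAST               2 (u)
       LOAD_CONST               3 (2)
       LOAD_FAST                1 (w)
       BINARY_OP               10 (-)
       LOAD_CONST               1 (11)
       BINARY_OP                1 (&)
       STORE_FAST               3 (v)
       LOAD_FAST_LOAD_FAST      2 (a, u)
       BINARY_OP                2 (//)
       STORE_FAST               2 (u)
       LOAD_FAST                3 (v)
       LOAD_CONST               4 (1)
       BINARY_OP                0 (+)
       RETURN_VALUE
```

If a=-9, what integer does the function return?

LOAD_CONST → push 11. Stack: [11]
LOAD_FAST a → push -9. Stack: [11, -9]
BINARY_OP - → 11 - -9 = 20. Stack: [20]
LOAD_FAST a → push -9. Stack: [20, -9]
LOAD_CONST → push 7. Stack: [20, -9, 7]
BINARY_OP * → -9 * 7 = -63. Stack: [20, -63]
BINARY_OP & → 20 & -63 = 0. Stack: [0]
STORE_FAST w → w=0. Stack: []
LOAD_FAST_LOAD_FAST a,a → push -9,-9. Stack: [-9, -9]
BINARY_OP + → -9 + -9 = -18. Stack: [-18]
STORE_FAST u → u=-18. Stack: []
LOAD_CONST → push 2. Stack: [2]
LOAD_FAST w → push 0. Stack: [2, 0]
BINARY_OP - → 2 - 0 = 2. Stack: [2]
LOAD_CONST → push 11. Stack: [2, 11]
BINARY_OP & → 2 & 11 = 2. Stack: [2]
STORE_FAST v → v=2. Stack: []
LOAD_FAST_LOAD_FAST a,u → push -9,-18. Stack: [-9, -18]
BINARY_OP // → -9 // -18 = 0. Stack: [0]
STORE_FAST u → u=0. Stack: []
LOAD_FAST v → push 2. Stack: [2]
LOAD_CONST → push 1. Stack: [2, 1]
BINARY_OP + → 2 + 1 = 3. Stack: [3]
RETURN_VALUE → return 3.

3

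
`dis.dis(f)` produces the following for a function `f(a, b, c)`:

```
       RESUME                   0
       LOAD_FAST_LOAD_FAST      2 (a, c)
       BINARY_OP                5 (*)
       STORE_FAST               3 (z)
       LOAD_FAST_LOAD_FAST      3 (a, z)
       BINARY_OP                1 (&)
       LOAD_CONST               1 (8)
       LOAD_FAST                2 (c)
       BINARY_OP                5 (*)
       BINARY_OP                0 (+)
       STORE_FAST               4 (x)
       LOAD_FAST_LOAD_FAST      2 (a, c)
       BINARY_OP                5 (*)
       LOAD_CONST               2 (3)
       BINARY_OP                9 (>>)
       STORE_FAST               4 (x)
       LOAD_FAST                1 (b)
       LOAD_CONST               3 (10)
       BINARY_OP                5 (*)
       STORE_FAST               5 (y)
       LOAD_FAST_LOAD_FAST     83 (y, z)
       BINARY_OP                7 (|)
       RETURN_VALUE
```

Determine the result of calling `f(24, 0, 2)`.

48

LOAD_FAST_LOAD_FAST a,c → push 24,2. Stack: [24, 2]
BINARY_OP * → 24 * 2 = 48. Stack: [48]
STORE_FAST z → z=48. Stack: []
LOAD_FAST_LOAD_FAST a,z → push 24,48. Stack: [24, 48]
BINARY_OP & → 24 & 48 = 16. Stack: [16]
LOAD_CONST → push 8. Stack: [16, 8]
LOAD_FAST c → push 2. Stack: [16, 8, 2]
BINARY_OP * → 8 * 2 = 16. Stack: [16, 16]
BINARY_OP + → 16 + 16 = 32. Stack: [32]
STORE_FAST x → x=32. Stack: []
LOAD_FAST_LOAD_FAST a,c → push 24,2. Stack: [24, 2]
BINARY_OP * → 24 * 2 = 48. Stack: [48]
LOAD_CONST → push 3. Stack: [48, 3]
BINARY_OP >> → 48 >> 3 = 6. Stack: [6]
STORE_FAST x → x=6. Stack: []
LOAD_FAST b → push 0. Stack: [0]
LOAD_CONST → push 10. Stack: [0, 10]
BINARY_OP * → 0 * 10 = 0. Stack: [0]
STORE_FAST y → y=0. Stack: []
LOAD_FAST_LOAD_FAST y,z → push 0,48. Stack: [0, 48]
BINARY_OP | → 0 | 48 = 48. Stack: [48]
RETURN_VALUE → return 48.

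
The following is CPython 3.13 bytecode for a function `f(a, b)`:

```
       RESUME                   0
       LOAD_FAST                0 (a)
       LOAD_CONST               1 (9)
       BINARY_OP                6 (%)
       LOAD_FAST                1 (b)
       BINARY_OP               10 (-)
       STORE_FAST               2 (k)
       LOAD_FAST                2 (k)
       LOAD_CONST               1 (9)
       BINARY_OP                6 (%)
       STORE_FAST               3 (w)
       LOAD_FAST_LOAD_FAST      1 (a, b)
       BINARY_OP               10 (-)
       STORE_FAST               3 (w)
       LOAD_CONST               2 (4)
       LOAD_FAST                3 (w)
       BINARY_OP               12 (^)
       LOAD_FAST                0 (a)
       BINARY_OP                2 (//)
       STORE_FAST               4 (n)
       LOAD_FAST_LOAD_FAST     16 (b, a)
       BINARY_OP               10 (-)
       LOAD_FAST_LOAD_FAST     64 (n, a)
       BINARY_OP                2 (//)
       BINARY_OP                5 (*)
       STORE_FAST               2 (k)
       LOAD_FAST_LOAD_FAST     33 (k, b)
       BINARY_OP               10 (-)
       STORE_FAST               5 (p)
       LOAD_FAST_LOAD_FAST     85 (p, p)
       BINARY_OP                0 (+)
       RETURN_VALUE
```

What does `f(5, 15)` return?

-50

LOAD_FAST a → push 5. Stack: [5]
LOAD_CONST → push 9. Stack: [5, 9]
BINARY_OP % → 5 % 9 = 5. Stack: [5]
LOAD_FAST b → push 15. Stack: [5, 15]
BINARY_OP - → 5 - 15 = -10. Stack: [-10]
STORE_FAST k → k=-10. Stack: []
LOAD_FAST k → push -10. Stack: [-10]
LOAD_CONST → push 9. Stack: [-10, 9]
BINARY_OP % → -10 % 9 = 8. Stack: [8]
STORE_FAST w → w=8. Stack: []
LOAD_FAST_LOAD_FAST a,b → push 5,15. Stack: [5, 15]
BINARY_OP - → 5 - 15 = -10. Stack: [-10]
STORE_FAST w → w=-10. Stack: []
LOAD_CONST → push 4. Stack: [4]
LOAD_FAST w → push -10. Stack: [4, -10]
BINARY_OP ^ → 4 ^ -10 = -14. Stack: [-14]
LOAD_FAST a → push 5. Stack: [-14, 5]
BINARY_OP // → -14 // 5 = -3. Stack: [-3]
STORE_FAST n → n=-3. Stack: []
LOAD_FAST_LOAD_FAST b,a → push 15,5. Stack: [15, 5]
BINARY_OP - → 15 - 5 = 10. Stack: [10]
LOAD_FAST_LOAD_FAST n,a → push -3,5. Stack: [10, -3, 5]
BINARY_OP // → -3 // 5 = -1. Stack: [10, -1]
BINARY_OP * → 10 * -1 = -10. Stack: [-10]
STORE_FAST k → k=-10. Stack: []
LOAD_FAST_LOAD_FAST k,b → push -10,15. Stack: [-10, 15]
BINARY_OP - → -10 - 15 = -25. Stack: [-25]
STORE_FAST p → p=-25. Stack: []
LOAD_FAST_LOAD_FAST p,p → push -25,-25. Stack: [-25, -25]
BINARY_OP + → -25 + -25 = -50. Stack: [-50]
RETURN_VALUE → return -50.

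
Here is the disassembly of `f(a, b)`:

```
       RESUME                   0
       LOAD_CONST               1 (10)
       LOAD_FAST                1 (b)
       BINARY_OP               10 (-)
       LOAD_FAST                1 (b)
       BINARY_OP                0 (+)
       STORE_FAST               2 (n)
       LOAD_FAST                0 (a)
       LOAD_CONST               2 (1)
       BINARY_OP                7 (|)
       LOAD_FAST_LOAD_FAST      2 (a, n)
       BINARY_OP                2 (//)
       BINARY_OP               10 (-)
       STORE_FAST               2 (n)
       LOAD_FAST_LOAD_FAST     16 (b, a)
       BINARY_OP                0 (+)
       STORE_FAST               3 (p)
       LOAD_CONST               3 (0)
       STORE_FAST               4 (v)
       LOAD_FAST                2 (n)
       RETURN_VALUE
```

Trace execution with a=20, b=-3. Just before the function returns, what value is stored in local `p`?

17

LOAD_CONST → push 10. Stack: [10]
LOAD_FAST b → push -3. Stack: [10, -3]
BINARY_OP - → 10 - -3 = 13. Stack: [13]
LOAD_FAST b → push -3. Stack: [13, -3]
BINARY_OP + → 13 + -3 = 10. Stack: [10]
STORE_FAST n → n=10. Stack: []
LOAD_FAST a → push 20. Stack: [20]
LOAD_CONST → push 1. Stack: [20, 1]
BINARY_OP | → 20 | 1 = 21. Stack: [21]
LOAD_FAST_LOAD_FAST a,n → push 20,10. Stack: [21, 20, 10]
BINARY_OP // → 20 // 10 = 2. Stack: [21, 2]
BINARY_OP - → 21 - 2 = 19. Stack: [19]
STORE_FAST n → n=19. Stack: []
LOAD_FAST_LOAD_FAST b,a → push -3,20. Stack: [-3, 20]
BINARY_OP + → -3 + 20 = 17. Stack: [17]
STORE_FAST p → p=17. Stack: []
LOAD_CONST → push 0. Stack: [0]
STORE_FAST v → v=0. Stack: []
LOAD_FAST n → push 19. Stack: [19]
RETURN_VALUE → return 19.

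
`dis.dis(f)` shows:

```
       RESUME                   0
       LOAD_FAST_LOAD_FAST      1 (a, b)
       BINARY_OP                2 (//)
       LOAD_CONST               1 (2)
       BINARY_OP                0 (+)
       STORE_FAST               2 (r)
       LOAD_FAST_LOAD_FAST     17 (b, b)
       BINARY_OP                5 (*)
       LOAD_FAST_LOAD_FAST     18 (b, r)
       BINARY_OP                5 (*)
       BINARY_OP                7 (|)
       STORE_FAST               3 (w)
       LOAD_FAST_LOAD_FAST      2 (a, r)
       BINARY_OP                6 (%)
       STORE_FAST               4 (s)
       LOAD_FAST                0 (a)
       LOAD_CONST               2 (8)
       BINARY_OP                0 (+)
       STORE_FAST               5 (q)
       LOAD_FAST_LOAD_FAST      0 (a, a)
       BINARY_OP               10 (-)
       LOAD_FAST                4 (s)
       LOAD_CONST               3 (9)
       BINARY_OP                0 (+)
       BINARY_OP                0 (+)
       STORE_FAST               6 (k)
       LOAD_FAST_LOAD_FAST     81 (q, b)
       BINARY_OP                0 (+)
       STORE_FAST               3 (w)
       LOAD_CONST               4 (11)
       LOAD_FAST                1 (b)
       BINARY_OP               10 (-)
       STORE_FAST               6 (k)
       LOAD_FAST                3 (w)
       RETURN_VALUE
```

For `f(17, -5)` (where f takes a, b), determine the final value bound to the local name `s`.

-1

LOAD_FAST_LOAD_FAST a,b → push 17,-5. Stack: [17, -5]
BINARY_OP // → 17 // -5 = -4. Stack: [-4]
LOAD_CONST → push 2. Stack: [-4, 2]
BINARY_OP + → -4 + 2 = -2. Stack: [-2]
STORE_FAST r → r=-2. Stack: []
LOAD_FAST_LOAD_FAST b,b → push -5,-5. Stack: [-5, -5]
BINARY_OP * → -5 * -5 = 25. Stack: [25]
LOAD_FAST_LOAD_FAST b,r → push -5,-2. Stack: [25, -5, -2]
BINARY_OP * → -5 * -2 = 10. Stack: [25, 10]
BINARY_OP | → 25 | 10 = 27. Stack: [27]
STORE_FAST w → w=27. Stack: []
LOAD_FAST_LOAD_FAST a,r → push 17,-2. Stack: [17, -2]
BINARY_OP % → 17 % -2 = -1. Stack: [-1]
STORE_FAST s → s=-1. Stack: []
LOAD_FAST a → push 17. Stack: [17]
LOAD_CONST → push 8. Stack: [17, 8]
BINARY_OP + → 17 + 8 = 25. Stack: [25]
STORE_FAST q → q=25. Stack: []
LOAD_FAST_LOAD_FAST a,a → push 17,17. Stack: [17, 17]
BINARY_OP - → 17 - 17 = 0. Stack: [0]
LOAD_FAST s → push -1. Stack: [0, -1]
LOAD_CONST → push 9. Stack: [0, -1, 9]
BINARY_OP + → -1 + 9 = 8. Stack: [0, 8]
BINARY_OP + → 0 + 8 = 8. Stack: [8]
STORE_FAST k → k=8. Stack: []
LOAD_FAST_LOAD_FAST q,b → push 25,-5. Stack: [25, -5]
BINARY_OP + → 25 + -5 = 20. Stack: [20]
STORE_FAST w → w=20. Stack: []
LOAD_CONST → push 11. Stack: [11]
LOAD_FAST b → push -5. Stack: [11, -5]
BINARY_OP - → 11 - -5 = 16. Stack: [16]
STORE_FAST k → k=16. Stack: []
LOAD_FAST w → push 20. Stack: [20]
RETURN_VALUE → return 20.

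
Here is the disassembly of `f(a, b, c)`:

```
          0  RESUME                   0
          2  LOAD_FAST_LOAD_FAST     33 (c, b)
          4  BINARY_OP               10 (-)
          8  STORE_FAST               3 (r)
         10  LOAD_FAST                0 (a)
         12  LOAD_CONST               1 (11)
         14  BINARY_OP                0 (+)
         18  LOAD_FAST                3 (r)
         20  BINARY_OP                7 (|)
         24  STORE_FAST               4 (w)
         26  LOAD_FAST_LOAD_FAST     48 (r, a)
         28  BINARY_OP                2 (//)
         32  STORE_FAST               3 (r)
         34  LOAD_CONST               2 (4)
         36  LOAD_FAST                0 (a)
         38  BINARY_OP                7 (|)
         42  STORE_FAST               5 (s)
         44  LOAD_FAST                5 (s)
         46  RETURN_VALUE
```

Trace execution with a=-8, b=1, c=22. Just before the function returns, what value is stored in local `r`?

-3

LOAD_FAST_LOAD_FAST c,b → push 22,1. Stack: [22, 1]
BINARY_OP - → 22 - 1 = 21. Stack: [21]
STORE_FAST r → r=21. Stack: []
LOAD_FAST a → push -8. Stack: [-8]
LOAD_CONST → push 11. Stack: [-8, 11]
BINARY_OP + → -8 + 11 = 3. Stack: [3]
LOAD_FAST r → push 21. Stack: [3, 21]
BINARY_OP | → 3 | 21 = 23. Stack: [23]
STORE_FAST w → w=23. Stack: []
LOAD_FAST_LOAD_FAST r,a → push 21,-8. Stack: [21, -8]
BINARY_OP // → 21 // -8 = -3. Stack: [-3]
STORE_FAST r → r=-3. Stack: []
LOAD_CONST → push 4. Stack: [4]
LOAD_FAST a → push -8. Stack: [4, -8]
BINARY_OP | → 4 | -8 = -4. Stack: [-4]
STORE_FAST s → s=-4. Stack: []
LOAD_FAST s → push -4. Stack: [-4]
RETURN_VALUE → return -4.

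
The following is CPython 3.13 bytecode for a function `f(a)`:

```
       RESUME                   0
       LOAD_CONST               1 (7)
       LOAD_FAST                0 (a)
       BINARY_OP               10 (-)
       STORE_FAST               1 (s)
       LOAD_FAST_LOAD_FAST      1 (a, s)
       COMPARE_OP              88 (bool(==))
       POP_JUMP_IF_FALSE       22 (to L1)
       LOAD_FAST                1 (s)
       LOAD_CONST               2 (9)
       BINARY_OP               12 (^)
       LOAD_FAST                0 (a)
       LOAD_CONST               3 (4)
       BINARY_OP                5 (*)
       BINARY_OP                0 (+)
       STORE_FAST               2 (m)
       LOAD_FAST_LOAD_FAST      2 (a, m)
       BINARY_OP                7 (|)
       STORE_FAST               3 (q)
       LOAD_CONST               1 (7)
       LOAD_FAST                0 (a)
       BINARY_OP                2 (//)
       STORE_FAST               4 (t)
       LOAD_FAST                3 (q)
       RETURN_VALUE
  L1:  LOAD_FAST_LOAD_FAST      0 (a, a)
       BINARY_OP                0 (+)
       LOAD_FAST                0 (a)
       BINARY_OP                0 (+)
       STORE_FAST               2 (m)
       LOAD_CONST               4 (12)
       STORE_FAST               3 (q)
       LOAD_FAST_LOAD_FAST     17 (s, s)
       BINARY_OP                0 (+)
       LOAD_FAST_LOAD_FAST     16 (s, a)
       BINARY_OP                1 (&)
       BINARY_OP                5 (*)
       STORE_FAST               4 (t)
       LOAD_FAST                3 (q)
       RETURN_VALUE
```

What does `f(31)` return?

12

LOAD_CONST → push 7. Stack: [7]
LOAD_FAST a → push 31. Stack: [7, 31]
BINARY_OP - → 7 - 31 = -24. Stack: [-24]
STORE_FAST s → s=-24. Stack: []
LOAD_FAST_LOAD_FAST a,s → push 31,-24. Stack: [31, -24]
COMPARE_OP bool(==) → 31 vs -24 = False. Stack: [False]
POP_JUMP_IF_FALSE → pop False; jump. Stack: []
LOAD_FAST_LOAD_FAST a,a → push 31,31. Stack: [31, 31]
BINARY_OP + → 31 + 31 = 62. Stack: [62]
LOAD_FAST a → push 31. Stack: [62, 31]
BINARY_OP + → 62 + 31 = 93. Stack: [93]
STORE_FAST m → m=93. Stack: []
LOAD_CONST → push 12. Stack: [12]
STORE_FAST q → q=12. Stack: []
LOAD_FAST_LOAD_FAST s,s → push -24,-24. Stack: [-24, -24]
BINARY_OP + → -24 + -24 = -48. Stack: [-48]
LOAD_FAST_LOAD_FAST s,a → push -24,31. Stack: [-48, -24, 31]
BINARY_OP & → -24 & 31 = 8. Stack: [-48, 8]
BINARY_OP * → -48 * 8 = -384. Stack: [-384]
STORE_FAST t → t=-384. Stack: []
LOAD_FAST q → push 12. Stack: [12]
RETURN_VALUE → return 12.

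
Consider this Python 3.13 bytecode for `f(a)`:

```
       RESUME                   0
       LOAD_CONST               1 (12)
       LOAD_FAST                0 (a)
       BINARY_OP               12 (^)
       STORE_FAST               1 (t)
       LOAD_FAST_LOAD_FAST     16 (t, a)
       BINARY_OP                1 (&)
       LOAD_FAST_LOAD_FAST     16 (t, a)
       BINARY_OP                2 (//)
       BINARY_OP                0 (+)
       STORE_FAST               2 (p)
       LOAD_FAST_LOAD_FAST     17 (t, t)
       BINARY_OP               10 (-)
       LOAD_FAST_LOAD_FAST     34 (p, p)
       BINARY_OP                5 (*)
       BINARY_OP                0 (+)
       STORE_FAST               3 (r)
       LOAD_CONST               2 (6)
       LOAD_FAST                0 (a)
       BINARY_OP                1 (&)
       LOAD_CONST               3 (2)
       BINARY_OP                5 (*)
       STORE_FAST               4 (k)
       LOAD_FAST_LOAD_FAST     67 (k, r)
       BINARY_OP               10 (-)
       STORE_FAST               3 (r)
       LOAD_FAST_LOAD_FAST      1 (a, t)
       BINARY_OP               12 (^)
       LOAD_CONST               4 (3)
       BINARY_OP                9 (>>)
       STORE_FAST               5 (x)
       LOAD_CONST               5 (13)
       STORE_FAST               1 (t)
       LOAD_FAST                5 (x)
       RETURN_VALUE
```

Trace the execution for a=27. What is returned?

1

LOAD_CONST → push 12. Stack: [12]
LOAD_FAST a → push 27. Stack: [12, 27]
BINARY_OP ^ → 12 ^ 27 = 23. Stack: [23]
STORE_FAST t → t=23. Stack: []
LOAD_FAST_LOAD_FAST t,a → push 23,27. Stack: [23, 27]
BINARY_OP & → 23 & 27 = 19. Stack: [19]
LOAD_FAST_LOAD_FAST t,a → push 23,27. Stack: [19, 23, 27]
BINARY_OP // → 23 // 27 = 0. Stack: [19, 0]
BINARY_OP + → 19 + 0 = 19. Stack: [19]
STORE_FAST p → p=19. Stack: []
LOAD_FAST_LOAD_FAST t,t → push 23,23. Stack: [23, 23]
BINARY_OP - → 23 - 23 = 0. Stack: [0]
LOAD_FAST_LOAD_FAST p,p → push 19,19. Stack: [0, 19, 19]
BINARY_OP * → 19 * 19 = 361. Stack: [0, 361]
BINARY_OP + → 0 + 361 = 361. Stack: [361]
STORE_FAST r → r=361. Stack: []
LOAD_CONST → push 6. Stack: [6]
LOAD_FAST a → push 27. Stack: [6, 27]
BINARY_OP & → 6 & 27 = 2. Stack: [2]
LOAD_CONST → push 2. Stack: [2, 2]
BINARY_OP * → 2 * 2 = 4. Stack: [4]
STORE_FAST k → k=4. Stack: []
LOAD_FAST_LOAD_FAST k,r → push 4,361. Stack: [4, 361]
BINARY_OP - → 4 - 361 = -357. Stack: [-357]
STORE_FAST r → r=-357. Stack: []
LOAD_FAST_LOAD_FAST a,t → push 27,23. Stack: [27, 23]
BINARY_OP ^ → 27 ^ 23 = 12. Stack: [12]
LOAD_CONST → push 3. Stack: [12, 3]
BINARY_OP >> → 12 >> 3 = 1. Stack: [1]
STORE_FAST x → x=1. Stack: []
LOAD_CONST → push 13. Stack: [13]
STORE_FAST t → t=13. Stack: []
LOAD_FAST x → push 1. Stack: [1]
RETURN_VALUE → return 1.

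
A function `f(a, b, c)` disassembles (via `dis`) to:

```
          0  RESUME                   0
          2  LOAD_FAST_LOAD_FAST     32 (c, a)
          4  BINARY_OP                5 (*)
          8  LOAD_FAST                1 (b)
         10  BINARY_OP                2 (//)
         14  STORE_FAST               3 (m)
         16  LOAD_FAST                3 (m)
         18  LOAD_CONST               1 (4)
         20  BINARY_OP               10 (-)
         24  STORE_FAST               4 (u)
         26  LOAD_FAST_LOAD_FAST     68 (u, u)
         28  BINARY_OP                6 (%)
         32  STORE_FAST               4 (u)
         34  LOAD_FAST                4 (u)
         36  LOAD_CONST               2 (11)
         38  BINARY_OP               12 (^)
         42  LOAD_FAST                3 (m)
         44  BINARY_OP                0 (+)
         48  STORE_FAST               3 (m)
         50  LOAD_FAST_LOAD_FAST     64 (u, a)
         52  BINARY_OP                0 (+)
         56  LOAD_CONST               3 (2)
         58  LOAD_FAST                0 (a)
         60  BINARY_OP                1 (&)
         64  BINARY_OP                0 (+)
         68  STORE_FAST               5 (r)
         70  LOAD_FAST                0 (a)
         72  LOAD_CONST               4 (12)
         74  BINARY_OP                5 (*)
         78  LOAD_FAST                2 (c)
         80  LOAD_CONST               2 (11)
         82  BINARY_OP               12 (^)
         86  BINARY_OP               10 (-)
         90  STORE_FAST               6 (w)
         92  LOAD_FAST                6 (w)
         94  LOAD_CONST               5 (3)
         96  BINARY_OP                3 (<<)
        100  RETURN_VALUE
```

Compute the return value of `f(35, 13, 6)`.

LOAD_FAST_LOAD_FAST c,a → push 6,35. Stack: [6, 35]
BINARY_OP * → 6 * 35 = 210. Stack: [210]
LOAD_FAST b → push 13. Stack: [210, 13]
BINARY_OP // → 210 // 13 = 16. Stack: [16]
STORE_FAST m → m=16. Stack: []
LOAD_FAST m → push 16. Stack: [16]
LOAD_CONST → push 4. Stack: [16, 4]
BINARY_OP - → 16 - 4 = 12. Stack: [12]
STORE_FAST u → u=12. Stack: []
LOAD_FAST_LOAD_FAST u,u → push 12,12. Stack: [12, 12]
BINARY_OP % → 12 % 12 = 0. Stack: [0]
STORE_FAST u → u=0. Stack: []
LOAD_FAST u → push 0. Stack: [0]
LOAD_CONST → push 11. Stack: [0, 11]
BINARY_OP ^ → 0 ^ 11 = 11. Stack: [11]
LOAD_FAST m → push 16. Stack: [11, 16]
BINARY_OP + → 11 + 16 = 27. Stack: [27]
STORE_FAST m → m=27. Stack: []
LOAD_FAST_LOAD_FAST u,a → push 0,35. Stack: [0, 35]
BINARY_OP + → 0 + 35 = 35. Stack: [35]
LOAD_CONST → push 2. Stack: [35, 2]
LOAD_FAST a → push 35. Stack: [35, 2, 35]
BINARY_OP & → 2 & 35 = 2. Stack: [35, 2]
BINARY_OP + → 35 + 2 = 37. Stack: [37]
STORE_FAST r → r=37. Stack: []
LOAD_FAST a → push 35. Stack: [35]
LOAD_CONST → push 12. Stack: [35, 12]
BINARY_OP * → 35 * 12 = 420. Stack: [420]
LOAD_FAST c → push 6. Stack: [420, 6]
LOAD_CONST → push 11. Stack: [420, 6, 11]
BINARY_OP ^ → 6 ^ 11 = 13. Stack: [420, 13]
BINARY_OP - → 420 - 13 = 407. Stack: [407]
STORE_FAST w → w=407. Stack: []
LOAD_FAST w → push 407. Stack: [407]
LOAD_CONST → push 3. Stack: [407, 3]
BINARY_OP << → 407 << 3 = 3256. Stack: [3256]
RETURN_VALUE → return 3256.

3256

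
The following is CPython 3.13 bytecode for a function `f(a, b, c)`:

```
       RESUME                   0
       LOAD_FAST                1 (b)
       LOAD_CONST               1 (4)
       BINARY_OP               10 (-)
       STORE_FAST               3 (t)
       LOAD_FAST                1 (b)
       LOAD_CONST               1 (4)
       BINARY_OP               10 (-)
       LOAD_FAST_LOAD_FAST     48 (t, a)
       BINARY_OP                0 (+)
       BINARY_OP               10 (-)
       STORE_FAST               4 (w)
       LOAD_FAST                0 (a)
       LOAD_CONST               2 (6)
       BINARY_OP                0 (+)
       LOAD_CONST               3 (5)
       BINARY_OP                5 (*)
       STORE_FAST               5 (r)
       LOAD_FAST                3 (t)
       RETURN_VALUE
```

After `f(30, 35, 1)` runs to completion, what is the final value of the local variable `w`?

LOAD_FAST b → push 35. Stack: [35]
LOAD_CONST → push 4. Stack: [35, 4]
BINARY_OP - → 35 - 4 = 31. Stack: [31]
STORE_FAST t → t=31. Stack: []
LOAD_FAST b → push 35. Stack: [35]
LOAD_CONST → push 4. Stack: [35, 4]
BINARY_OP - → 35 - 4 = 31. Stack: [31]
LOAD_FAST_LOAD_FAST t,a → push 31,30. Stack: [31, 31, 30]
BINARY_OP + → 31 + 30 = 61. Stack: [31, 61]
BINARY_OP - → 31 - 61 = -30. Stack: [-30]
STORE_FAST w → w=-30. Stack: []
LOAD_FAST a → push 30. Stack: [30]
LOAD_CONST → push 6. Stack: [30, 6]
BINARY_OP + → 30 + 6 = 36. Stack: [36]
LOAD_CONST → push 5. Stack: [36, 5]
BINARY_OP * → 36 * 5 = 180. Stack: [180]
STORE_FAST r → r=180. Stack: []
LOAD_FAST t → push 31. Stack: [31]
RETURN_VALUE → return 31.

-30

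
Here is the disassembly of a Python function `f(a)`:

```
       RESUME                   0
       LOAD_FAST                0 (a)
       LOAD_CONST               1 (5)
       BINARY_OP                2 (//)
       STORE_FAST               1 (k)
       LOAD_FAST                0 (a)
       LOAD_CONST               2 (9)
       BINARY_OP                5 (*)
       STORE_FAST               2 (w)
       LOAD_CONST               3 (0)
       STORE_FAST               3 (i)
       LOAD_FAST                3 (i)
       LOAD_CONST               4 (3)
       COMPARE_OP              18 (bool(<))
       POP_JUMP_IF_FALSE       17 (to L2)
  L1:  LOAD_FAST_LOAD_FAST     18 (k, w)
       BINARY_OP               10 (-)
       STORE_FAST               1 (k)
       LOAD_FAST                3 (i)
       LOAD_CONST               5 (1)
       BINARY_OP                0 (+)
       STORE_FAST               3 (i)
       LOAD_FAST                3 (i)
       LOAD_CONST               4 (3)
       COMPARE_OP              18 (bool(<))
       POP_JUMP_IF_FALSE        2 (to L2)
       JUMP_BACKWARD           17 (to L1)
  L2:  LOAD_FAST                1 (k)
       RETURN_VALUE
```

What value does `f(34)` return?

-912

LOAD_FAST a → push 34. Stack: [34]
LOAD_CONST → push 5. Stack: [34, 5]
BINARY_OP // → 34 // 5 = 6. Stack: [6]
STORE_FAST k → k=6. Stack: []
LOAD_FAST a → push 34. Stack: [34]
LOAD_CONST → push 9. Stack: [34, 9]
BINARY_OP * → 34 * 9 = 306. Stack: [306]
STORE_FAST w → w=306. Stack: []
LOAD_CONST → push 0. Stack: [0]
STORE_FAST i → i=0. Stack: []
LOAD_FAST i → push 0. Stack: [0]
LOAD_CONST → push 3. Stack: [0, 3]
COMPARE_OP bool(<) → 0 vs 3 = True. Stack: [True]
POP_JUMP_IF_FALSE → pop True; no jump. Stack: []
LOAD_FAST_LOAD_FAST k,w → push 6,306. Stack: [6, 306]
BINARY_OP - → 6 - 306 = -300. Stack: [-300]
STORE_FAST k → k=-300. Stack: []
LOAD_FAST i → push 0. Stack: [0]
LOAD_CONST → push 1. Stack: [0, 1]
BINARY_OP + → 0 + 1 = 1. Stack: [1]
STORE_FAST i → i=1. Stack: []
LOAD_FAST i → push 1. Stack: [1]
LOAD_CONST → push 3. Stack: [1, 3]
COMPARE_OP bool(<) → 1 vs 3 = True. Stack: [True]
POP_JUMP_IF_FALSE → pop True; no jump. Stack: []
LOAD_FAST_LOAD_FAST k,w → push -300,306. Stack: [-300, 306]
BINARY_OP - → -300 - 306 = -606. Stack: [-606]
STORE_FAST k → k=-606. Stack: []
LOAD_FAST i → push 1. Stack: [1]
LOAD_CONST → push 1. Stack: [1, 1]
BINARY_OP + → 1 + 1 = 2. Stack: [2]
STORE_FAST i → i=2. Stack: []
LOAD_FAST i → push 2. Stack: [2]
LOAD_CONST → push 3. Stack: [2, 3]
COMPARE_OP bool(<) → 2 vs 3 = True. Stack: [True]
POP_JUMP_IF_FALSE → pop True; no jump. Stack: []
LOAD_FAST_LOAD_FAST k,w → push -606,306. Stack: [-606, 306]
BINARY_OP - → -606 - 306 = -912. Stack: [-912]
STORE_FAST k → k=-912. Stack: []
LOAD_FAST i → push 2. Stack: [2]
LOAD_CONST → push 1. Stack: [2, 1]
BINARY_OP + → 2 + 1 = 3. Stack: [3]
STORE_FAST i → i=3. Stack: []
LOAD_FAST i → push 3. Stack: [3]
LOAD_CONST → push 3. Stack: [3, 3]
COMPARE_OP bool(<) → 3 vs 3 = False. Stack: [False]
POP_JUMP_IF_FALSE → pop False; jump. Stack: []
LOAD_FAST k → push -912. Stack: [-912]
RETURN_VALUE → return -912.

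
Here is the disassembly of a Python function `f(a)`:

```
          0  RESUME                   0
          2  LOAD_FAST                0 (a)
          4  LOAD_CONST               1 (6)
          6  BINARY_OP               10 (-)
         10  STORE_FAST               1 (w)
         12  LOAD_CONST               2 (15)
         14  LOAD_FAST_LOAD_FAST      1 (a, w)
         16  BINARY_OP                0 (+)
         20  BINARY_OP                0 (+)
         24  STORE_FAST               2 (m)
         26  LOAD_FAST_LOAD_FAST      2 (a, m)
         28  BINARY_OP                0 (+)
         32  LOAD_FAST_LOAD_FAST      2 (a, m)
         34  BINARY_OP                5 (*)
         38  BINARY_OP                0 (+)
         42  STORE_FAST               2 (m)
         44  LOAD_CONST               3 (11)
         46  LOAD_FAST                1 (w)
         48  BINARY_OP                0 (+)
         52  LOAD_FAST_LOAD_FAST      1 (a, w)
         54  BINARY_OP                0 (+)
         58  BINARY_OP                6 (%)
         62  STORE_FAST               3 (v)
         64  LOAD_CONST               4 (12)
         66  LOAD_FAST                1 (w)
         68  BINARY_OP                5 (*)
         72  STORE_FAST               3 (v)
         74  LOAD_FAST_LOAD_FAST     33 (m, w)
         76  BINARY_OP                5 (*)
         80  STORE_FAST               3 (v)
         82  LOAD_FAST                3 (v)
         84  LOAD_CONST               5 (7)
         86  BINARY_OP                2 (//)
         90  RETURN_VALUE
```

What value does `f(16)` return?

1018

LOAD_FAST a → push 16. Stack: [16]
LOAD_CONST → push 6. Stack: [16, 6]
BINARY_OP - → 16 - 6 = 10. Stack: [10]
STORE_FAST w → w=10. Stack: []
LOAD_CONST → push 15. Stack: [15]
LOAD_FAST_LOAD_FAST a,w → push 16,10. Stack: [15, 16, 10]
BINARY_OP + → 16 + 10 = 26. Stack: [15, 26]
BINARY_OP + → 15 + 26 = 41. Stack: [41]
STORE_FAST m → m=41. Stack: []
LOAD_FAST_LOAD_FAST a,m → push 16,41. Stack: [16, 41]
BINARY_OP + → 16 + 41 = 57. Stack: [57]
LOAD_FAST_LOAD_FAST a,m → push 16,41. Stack: [57, 16, 41]
BINARY_OP * → 16 * 41 = 656. Stack: [57, 656]
BINARY_OP + → 57 + 656 = 713. Stack: [713]
STORE_FAST m → m=713. Stack: []
LOAD_CONST → push 11. Stack: [11]
LOAD_FAST w → push 10. Stack: [11, 10]
BINARY_OP + → 11 + 10 = 21. Stack: [21]
LOAD_FAST_LOAD_FAST a,w → push 16,10. Stack: [21, 16, 10]
BINARY_OP + → 16 + 10 = 26. Stack: [21, 26]
BINARY_OP % → 21 % 26 = 21. Stack: [21]
STORE_FAST v → v=21. Stack: []
LOAD_CONST → push 12. Stack: [12]
LOAD_FAST w → push 10. Stack: [12, 10]
BINARY_OP * → 12 * 10 = 120. Stack: [120]
STORE_FAST v → v=120. Stack: []
LOAD_FAST_LOAD_FAST m,w → push 713,10. Stack: [713, 10]
BINARY_OP * → 713 * 10 = 7130. Stack: [7130]
STORE_FAST v → v=7130. Stack: []
LOAD_FAST v → push 7130. Stack: [7130]
LOAD_CONST → push 7. Stack: [7130, 7]
BINARY_OP // → 7130 // 7 = 1018. Stack: [1018]
RETURN_VALUE → return 1018.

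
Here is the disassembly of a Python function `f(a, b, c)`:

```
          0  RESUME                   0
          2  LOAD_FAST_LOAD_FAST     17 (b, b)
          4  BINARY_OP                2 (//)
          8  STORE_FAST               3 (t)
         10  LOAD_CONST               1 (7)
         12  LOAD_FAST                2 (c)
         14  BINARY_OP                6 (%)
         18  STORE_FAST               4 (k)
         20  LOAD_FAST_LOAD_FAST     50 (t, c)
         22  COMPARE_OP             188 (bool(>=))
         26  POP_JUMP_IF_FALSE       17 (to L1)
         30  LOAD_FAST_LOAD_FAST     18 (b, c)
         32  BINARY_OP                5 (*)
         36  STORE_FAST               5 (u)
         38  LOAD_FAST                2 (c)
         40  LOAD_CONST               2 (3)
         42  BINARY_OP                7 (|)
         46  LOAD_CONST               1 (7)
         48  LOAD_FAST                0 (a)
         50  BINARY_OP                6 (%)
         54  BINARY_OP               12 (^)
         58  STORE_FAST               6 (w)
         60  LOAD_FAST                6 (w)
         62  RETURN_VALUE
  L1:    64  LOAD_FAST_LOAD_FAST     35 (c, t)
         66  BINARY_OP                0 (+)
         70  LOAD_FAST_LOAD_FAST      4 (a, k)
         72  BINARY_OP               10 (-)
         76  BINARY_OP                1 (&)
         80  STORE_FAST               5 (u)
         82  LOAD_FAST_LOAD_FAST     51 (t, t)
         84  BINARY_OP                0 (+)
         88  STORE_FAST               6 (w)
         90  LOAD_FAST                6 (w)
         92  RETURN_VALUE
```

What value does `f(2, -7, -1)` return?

LOAD_FAST_LOAD_FAST b,b → push -7,-7. Stack: [-7, -7]
BINARY_OP // → -7 // -7 = 1. Stack: [1]
STORE_FAST t → t=1. Stack: []
LOAD_CONST → push 7. Stack: [7]
LOAD_FAST c → push -1. Stack: [7, -1]
BINARY_OP % → 7 % -1 = 0. Stack: [0]
STORE_FAST k → k=0. Stack: []
LOAD_FAST_LOAD_FAST t,c → push 1,-1. Stack: [1, -1]
COMPARE_OP bool(>=) → 1 vs -1 = True. Stack: [True]
POP_JUMP_IF_FALSE → pop True; no jump. Stack: []
LOAD_FAST_LOAD_FAST b,c → push -7,-1. Stack: [-7, -1]
BINARY_OP * → -7 * -1 = 7. Stack: [7]
STORE_FAST u → u=7. Stack: []
LOAD_FAST c → push -1. Stack: [-1]
LOAD_CONST → push 3. Stack: [-1, 3]
BINARY_OP | → -1 | 3 = -1. Stack: [-1]
LOAD_CONST → push 7. Stack: [-1, 7]
LOAD_FAST a → push 2. Stack: [-1, 7, 2]
BINARY_OP % → 7 % 2 = 1. Stack: [-1, 1]
BINARY_OP ^ → -1 ^ 1 = -2. Stack: [-2]
STORE_FAST w → w=-2. Stack: []
LOAD_FAST w → push -2. Stack: [-2]
RETURN_VALUE → return -2.

-2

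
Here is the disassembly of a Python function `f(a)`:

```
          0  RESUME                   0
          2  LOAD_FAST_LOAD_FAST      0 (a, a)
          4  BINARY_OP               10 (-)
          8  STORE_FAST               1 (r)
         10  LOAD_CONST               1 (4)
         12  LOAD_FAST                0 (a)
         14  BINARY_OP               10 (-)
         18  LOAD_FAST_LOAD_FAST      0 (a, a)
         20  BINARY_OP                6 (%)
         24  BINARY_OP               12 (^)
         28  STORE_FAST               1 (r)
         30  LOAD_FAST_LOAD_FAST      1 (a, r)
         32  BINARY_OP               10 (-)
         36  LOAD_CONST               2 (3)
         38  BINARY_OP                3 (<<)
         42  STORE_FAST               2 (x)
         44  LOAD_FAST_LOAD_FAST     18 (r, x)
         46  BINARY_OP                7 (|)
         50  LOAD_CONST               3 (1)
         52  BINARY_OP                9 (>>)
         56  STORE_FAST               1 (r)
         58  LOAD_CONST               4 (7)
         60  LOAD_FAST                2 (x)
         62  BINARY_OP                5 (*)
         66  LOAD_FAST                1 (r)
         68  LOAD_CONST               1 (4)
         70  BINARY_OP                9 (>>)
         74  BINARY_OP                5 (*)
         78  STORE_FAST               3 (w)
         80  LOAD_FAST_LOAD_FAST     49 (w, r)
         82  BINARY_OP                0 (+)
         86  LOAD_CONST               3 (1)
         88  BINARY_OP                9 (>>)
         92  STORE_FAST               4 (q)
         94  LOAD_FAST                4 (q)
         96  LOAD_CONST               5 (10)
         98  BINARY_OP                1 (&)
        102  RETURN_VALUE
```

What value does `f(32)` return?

8

LOAD_FAST_LOAD_FAST a,a → push 32,32. Stack: [32, 32]
BINARY_OP - → 32 - 32 = 0. Stack: [0]
STORE_FAST r → r=0. Stack: []
LOAD_CONST → push 4. Stack: [4]
LOAD_FAST a → push 32. Stack: [4, 32]
BINARY_OP - → 4 - 32 = -28. Stack: [-28]
LOAD_FAST_LOAD_FAST a,a → push 32,32. Stack: [-28, 32, 32]
BINARY_OP % → 32 % 32 = 0. Stack: [-28, 0]
BINARY_OP ^ → -28 ^ 0 = -28. Stack: [-28]
STORE_FAST r → r=-28. Stack: []
LOAD_FAST_LOAD_FAST a,r → push 32,-28. Stack: [32, -28]
BINARY_OP - → 32 - -28 = 60. Stack: [60]
LOAD_CONST → push 3. Stack: [60, 3]
BINARY_OP << → 60 << 3 = 480. Stack: [480]
STORE_FAST x → x=480. Stack: []
LOAD_FAST_LOAD_FAST r,x → push -28,480. Stack: [-28, 480]
BINARY_OP | → -28 | 480 = -28. Stack: [-28]
LOAD_CONST → push 1. Stack: [-28, 1]
BINARY_OP >> → -28 >> 1 = -14. Stack: [-14]
STORE_FAST r → r=-14. Stack: []
LOAD_CONST → push 7. Stack: [7]
LOAD_FAST x → push 480. Stack: [7, 480]
BINARY_OP * → 7 * 480 = 3360. Stack: [3360]
LOAD_FAST r → push -14. Stack: [3360, -14]
LOAD_CONST → push 4. Stack: [3360, -14, 4]
BINARY_OP >> → -14 >> 4 = -1. Stack: [3360, -1]
BINARY_OP * → 3360 * -1 = -3360. Stack: [-3360]
STORE_FAST w → w=-3360. Stack: []
LOAD_FAST_LOAD_FAST w,r → push -3360,-14. Stack: [-3360, -14]
BINARY_OP + → -3360 + -14 = -3374. Stack: [-3374]
LOAD_CONST → push 1. Stack: [-3374, 1]
BINARY_OP >> → -3374 >> 1 = -1687. Stack: [-1687]
STORE_FAST q → q=-1687. Stack: []
LOAD_FAST q → push -1687. Stack: [-1687]
LOAD_CONST → push 10. Stack: [-1687, 10]
BINARY_OP & → -1687 & 10 = 8. Stack: [8]
RETURN_VALUE → return 8.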